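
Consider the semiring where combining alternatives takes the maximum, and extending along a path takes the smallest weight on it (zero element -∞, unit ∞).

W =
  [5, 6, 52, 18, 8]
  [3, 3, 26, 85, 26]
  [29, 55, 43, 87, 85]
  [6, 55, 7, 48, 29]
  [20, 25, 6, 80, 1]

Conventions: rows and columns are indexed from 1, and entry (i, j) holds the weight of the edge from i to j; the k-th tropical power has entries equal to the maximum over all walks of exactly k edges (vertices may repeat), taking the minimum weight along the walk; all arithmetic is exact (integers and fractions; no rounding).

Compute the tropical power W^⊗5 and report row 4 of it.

W^⊗2:
  [29, 52, 43, 52, 52]
  [26, 55, 26, 48, 29]
  [29, 55, 43, 80, 43]
  [20, 48, 26, 55, 29]
  [6, 55, 25, 48, 29]
W^⊗3:
  [29, 52, 43, 52, 43]
  [26, 48, 26, 55, 29]
  [29, 55, 43, 55, 43]
  [26, 55, 26, 48, 29]
  [25, 48, 26, 55, 29]
W^⊗4:
  [29, 52, 43, 52, 43]
  [26, 55, 26, 48, 29]
  [29, 55, 43, 55, 43]
  [26, 48, 26, 55, 29]
  [26, 55, 26, 48, 29]
W^⊗5:
  [29, 52, 43, 52, 43]
  [26, 48, 26, 55, 29]
  [29, 55, 43, 55, 43]
  [26, 55, 26, 48, 29]
  [26, 48, 26, 55, 29]
Answer: row 4 of W^⊗5 = [26, 55, 26, 48, 29]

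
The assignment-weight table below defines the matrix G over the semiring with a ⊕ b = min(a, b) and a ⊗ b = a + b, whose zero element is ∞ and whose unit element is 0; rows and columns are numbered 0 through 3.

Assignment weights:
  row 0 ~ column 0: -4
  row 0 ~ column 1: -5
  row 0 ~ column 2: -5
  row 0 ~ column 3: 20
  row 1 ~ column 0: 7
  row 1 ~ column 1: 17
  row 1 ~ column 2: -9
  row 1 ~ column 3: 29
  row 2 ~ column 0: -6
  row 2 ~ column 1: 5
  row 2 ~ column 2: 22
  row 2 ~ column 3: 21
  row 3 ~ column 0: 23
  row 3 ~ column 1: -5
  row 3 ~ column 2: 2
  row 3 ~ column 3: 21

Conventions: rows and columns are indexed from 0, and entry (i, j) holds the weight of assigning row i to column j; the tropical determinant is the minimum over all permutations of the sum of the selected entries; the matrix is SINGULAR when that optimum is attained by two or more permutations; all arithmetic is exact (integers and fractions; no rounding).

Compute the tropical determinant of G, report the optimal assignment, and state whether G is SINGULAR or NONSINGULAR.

σ = (0, 1, 2, 3): (-4) + 17 + 22 + 21 = 56
σ = (0, 1, 3, 2): (-4) + 17 + 21 + 2 = 36
σ = (0, 2, 1, 3): (-4) + (-9) + 5 + 21 = 13
σ = (0, 2, 3, 1): (-4) + (-9) + 21 + (-5) = 3
σ = (0, 3, 1, 2): (-4) + 29 + 5 + 2 = 32
σ = (0, 3, 2, 1): (-4) + 29 + 22 + (-5) = 42
σ = (1, 0, 2, 3): (-5) + 7 + 22 + 21 = 45
σ = (1, 0, 3, 2): (-5) + 7 + 21 + 2 = 25
σ = (1, 2, 0, 3): (-5) + (-9) + (-6) + 21 = 1
σ = (1, 2, 3, 0): (-5) + (-9) + 21 + 23 = 30
σ = (1, 3, 0, 2): (-5) + 29 + (-6) + 2 = 20
σ = (1, 3, 2, 0): (-5) + 29 + 22 + 23 = 69
σ = (2, 0, 1, 3): (-5) + 7 + 5 + 21 = 28
σ = (2, 0, 3, 1): (-5) + 7 + 21 + (-5) = 18
σ = (2, 1, 0, 3): (-5) + 17 + (-6) + 21 = 27
σ = (2, 1, 3, 0): (-5) + 17 + 21 + 23 = 56
σ = (2, 3, 0, 1): (-5) + 29 + (-6) + (-5) = 13
σ = (2, 3, 1, 0): (-5) + 29 + 5 + 23 = 52
σ = (3, 0, 1, 2): 20 + 7 + 5 + 2 = 34
σ = (3, 0, 2, 1): 20 + 7 + 22 + (-5) = 44
σ = (3, 1, 0, 2): 20 + 17 + (-6) + 2 = 33
σ = (3, 1, 2, 0): 20 + 17 + 22 + 23 = 82
σ = (3, 2, 0, 1): 20 + (-9) + (-6) + (-5) = 0
σ = (3, 2, 1, 0): 20 + (-9) + 5 + 23 = 39
Optimal value attained by: σ = (3, 2, 0, 1).
Answer: det⊕(G) = 0; verdict: NONSINGULAR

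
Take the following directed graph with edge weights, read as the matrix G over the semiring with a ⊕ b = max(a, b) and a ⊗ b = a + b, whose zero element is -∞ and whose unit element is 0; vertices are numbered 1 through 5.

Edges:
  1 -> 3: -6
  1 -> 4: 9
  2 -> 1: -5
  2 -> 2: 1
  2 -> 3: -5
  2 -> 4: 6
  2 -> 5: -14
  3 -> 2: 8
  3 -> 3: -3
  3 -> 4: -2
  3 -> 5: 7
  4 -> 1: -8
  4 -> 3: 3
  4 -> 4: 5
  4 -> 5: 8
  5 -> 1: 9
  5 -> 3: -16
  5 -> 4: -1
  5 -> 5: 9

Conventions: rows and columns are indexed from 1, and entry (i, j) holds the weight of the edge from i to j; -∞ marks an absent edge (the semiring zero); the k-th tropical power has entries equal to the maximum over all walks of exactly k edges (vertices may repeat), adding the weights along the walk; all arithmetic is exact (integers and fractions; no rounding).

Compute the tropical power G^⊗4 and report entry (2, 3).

G^⊗2:
  [1, 2, 12, 14, 17]
  [-2, 3, 9, 11, 14]
  [16, 9, 3, 14, 16]
  [17, 11, 8, 10, 17]
  [18, -8, 3, 18, 18]
G^⊗3:
  [26, 20, 17, 19, 26]
  [23, 17, 14, 16, 23]
  [25, 11, 17, 25, 25]
  [26, 16, 13, 26, 26]
  [27, 11, 21, 27, 27]
G^⊗4:
  [35, 25, 22, 35, 35]
  [32, 22, 19, 32, 32]
  [34, 25, 28, 34, 34]
  [35, 21, 29, 35, 35]
  [36, 29, 30, 36, 36]
Key observation: the optimum is the walk 2->4->4->4->3, with weight 6 + 5 + 5 + 3 = 19.
Optimal value attained by: walk 2->4->4->4->3.
Answer: (G^⊗4)[2][3] = 19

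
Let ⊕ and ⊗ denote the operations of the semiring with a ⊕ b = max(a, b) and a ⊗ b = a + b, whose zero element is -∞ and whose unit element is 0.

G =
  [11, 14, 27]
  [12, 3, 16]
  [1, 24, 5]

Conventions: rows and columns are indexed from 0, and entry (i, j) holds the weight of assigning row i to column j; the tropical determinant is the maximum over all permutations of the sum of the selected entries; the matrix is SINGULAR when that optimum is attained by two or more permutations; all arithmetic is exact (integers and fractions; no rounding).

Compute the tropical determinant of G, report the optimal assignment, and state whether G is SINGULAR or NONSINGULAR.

σ = (0, 1, 2): 11 + 3 + 5 = 19
σ = (0, 2, 1): 11 + 16 + 24 = 51
σ = (1, 0, 2): 14 + 12 + 5 = 31
σ = (1, 2, 0): 14 + 16 + 1 = 31
σ = (2, 0, 1): 27 + 12 + 24 = 63
σ = (2, 1, 0): 27 + 3 + 1 = 31
Optimal value attained by: σ = (2, 0, 1).
Answer: det⊕(G) = 63; verdict: NONSINGULAR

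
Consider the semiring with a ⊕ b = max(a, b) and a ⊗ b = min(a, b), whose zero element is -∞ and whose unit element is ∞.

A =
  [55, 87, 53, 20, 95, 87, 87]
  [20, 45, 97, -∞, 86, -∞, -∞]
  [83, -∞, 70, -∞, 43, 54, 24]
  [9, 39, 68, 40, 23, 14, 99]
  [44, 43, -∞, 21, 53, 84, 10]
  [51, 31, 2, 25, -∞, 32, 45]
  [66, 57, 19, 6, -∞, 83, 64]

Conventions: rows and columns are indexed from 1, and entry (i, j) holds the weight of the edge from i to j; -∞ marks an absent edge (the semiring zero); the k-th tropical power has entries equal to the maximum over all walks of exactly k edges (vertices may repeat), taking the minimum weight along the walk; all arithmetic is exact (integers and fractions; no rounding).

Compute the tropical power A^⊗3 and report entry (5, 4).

A^⊗2:
  [66, 57, 87, 25, 86, 84, 64]
  [83, 45, 70, 21, 53, 84, 24]
  [70, 83, 70, 25, 83, 83, 83]
  [68, 57, 68, 40, 43, 83, 64]
  [51, 44, 44, 25, 53, 53, 45]
  [51, 51, 51, 25, 51, 51, 51]
  [64, 66, 57, 25, 66, 66, 66]
A^⊗3:
  [83, 66, 70, 25, 66, 84, 66]
  [70, 83, 70, 25, 83, 83, 83]
  [70, 70, 83, 25, 83, 83, 70]
  [68, 68, 68, 40, 68, 68, 68]
  [51, 51, 51, 25, 53, 53, 51]
  [51, 51, 51, 25, 51, 51, 51]
  [66, 64, 66, 25, 66, 66, 64]
Key observation: the optimum is the walk 5->1->6->4, with weight 44 min 87 min 25 = 25.
Optimal value attained by: walk 5->1->6->4.
Answer: (A^⊗3)[5][4] = 25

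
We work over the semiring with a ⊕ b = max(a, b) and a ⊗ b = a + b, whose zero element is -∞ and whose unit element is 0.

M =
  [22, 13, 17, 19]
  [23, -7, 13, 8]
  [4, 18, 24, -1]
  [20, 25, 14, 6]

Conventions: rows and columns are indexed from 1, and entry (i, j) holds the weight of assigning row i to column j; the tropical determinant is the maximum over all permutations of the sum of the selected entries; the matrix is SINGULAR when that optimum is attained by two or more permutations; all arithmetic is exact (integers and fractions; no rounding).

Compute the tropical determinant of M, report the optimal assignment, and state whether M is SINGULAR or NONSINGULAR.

σ = (1, 2, 3, 4): 22 + (-7) + 24 + 6 = 45
σ = (1, 2, 4, 3): 22 + (-7) + (-1) + 14 = 28
σ = (1, 3, 2, 4): 22 + 13 + 18 + 6 = 59
σ = (1, 3, 4, 2): 22 + 13 + (-1) + 25 = 59
σ = (1, 4, 2, 3): 22 + 8 + 18 + 14 = 62
σ = (1, 4, 3, 2): 22 + 8 + 24 + 25 = 79
σ = (2, 1, 3, 4): 13 + 23 + 24 + 6 = 66
σ = (2, 1, 4, 3): 13 + 23 + (-1) + 14 = 49
σ = (2, 3, 1, 4): 13 + 13 + 4 + 6 = 36
σ = (2, 3, 4, 1): 13 + 13 + (-1) + 20 = 45
σ = (2, 4, 1, 3): 13 + 8 + 4 + 14 = 39
σ = (2, 4, 3, 1): 13 + 8 + 24 + 20 = 65
σ = (3, 1, 2, 4): 17 + 23 + 18 + 6 = 64
σ = (3, 1, 4, 2): 17 + 23 + (-1) + 25 = 64
σ = (3, 2, 1, 4): 17 + (-7) + 4 + 6 = 20
σ = (3, 2, 4, 1): 17 + (-7) + (-1) + 20 = 29
σ = (3, 4, 1, 2): 17 + 8 + 4 + 25 = 54
σ = (3, 4, 2, 1): 17 + 8 + 18 + 20 = 63
σ = (4, 1, 2, 3): 19 + 23 + 18 + 14 = 74
σ = (4, 1, 3, 2): 19 + 23 + 24 + 25 = 91
σ = (4, 2, 1, 3): 19 + (-7) + 4 + 14 = 30
σ = (4, 2, 3, 1): 19 + (-7) + 24 + 20 = 56
σ = (4, 3, 1, 2): 19 + 13 + 4 + 25 = 61
σ = (4, 3, 2, 1): 19 + 13 + 18 + 20 = 70
Optimal value attained by: σ = (4, 1, 3, 2).
Answer: det⊕(M) = 91; verdict: NONSINGULAR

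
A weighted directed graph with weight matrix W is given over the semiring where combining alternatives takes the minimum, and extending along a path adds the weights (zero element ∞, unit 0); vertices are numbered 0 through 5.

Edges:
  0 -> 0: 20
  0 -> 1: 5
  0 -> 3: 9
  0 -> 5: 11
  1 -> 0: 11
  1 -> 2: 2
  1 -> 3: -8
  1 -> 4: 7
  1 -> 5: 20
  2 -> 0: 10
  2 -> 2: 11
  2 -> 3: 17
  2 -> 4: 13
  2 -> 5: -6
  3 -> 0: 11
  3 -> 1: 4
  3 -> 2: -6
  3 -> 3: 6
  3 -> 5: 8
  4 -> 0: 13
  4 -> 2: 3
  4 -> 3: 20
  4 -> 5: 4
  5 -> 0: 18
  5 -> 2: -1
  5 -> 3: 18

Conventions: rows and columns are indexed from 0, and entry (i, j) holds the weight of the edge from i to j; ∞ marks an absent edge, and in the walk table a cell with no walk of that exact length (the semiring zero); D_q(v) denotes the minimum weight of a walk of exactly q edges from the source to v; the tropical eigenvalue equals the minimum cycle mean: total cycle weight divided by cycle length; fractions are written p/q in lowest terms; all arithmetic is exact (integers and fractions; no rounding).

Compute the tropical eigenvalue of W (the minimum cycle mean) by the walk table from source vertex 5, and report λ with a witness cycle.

q=0: [∞, ∞, ∞, ∞, ∞, 0]
q=1: [18, ∞, -1, 18, ∞, ∞]
q=2: [9, 22, 10, 16, 12, -7]
q=3: [11, 14, -8, 11, 23, 4]
q=4: [2, 15, 3, 6, 5, -14]
q=5: [4, 7, -15, 4, 16, -3]
q=6: [-5, 8, -4, -1, -2, -21]
Optimal cycle mean attained by: cycle 2->5->2, total (-6) + (-1), length 2.
Answer: λ = -7/2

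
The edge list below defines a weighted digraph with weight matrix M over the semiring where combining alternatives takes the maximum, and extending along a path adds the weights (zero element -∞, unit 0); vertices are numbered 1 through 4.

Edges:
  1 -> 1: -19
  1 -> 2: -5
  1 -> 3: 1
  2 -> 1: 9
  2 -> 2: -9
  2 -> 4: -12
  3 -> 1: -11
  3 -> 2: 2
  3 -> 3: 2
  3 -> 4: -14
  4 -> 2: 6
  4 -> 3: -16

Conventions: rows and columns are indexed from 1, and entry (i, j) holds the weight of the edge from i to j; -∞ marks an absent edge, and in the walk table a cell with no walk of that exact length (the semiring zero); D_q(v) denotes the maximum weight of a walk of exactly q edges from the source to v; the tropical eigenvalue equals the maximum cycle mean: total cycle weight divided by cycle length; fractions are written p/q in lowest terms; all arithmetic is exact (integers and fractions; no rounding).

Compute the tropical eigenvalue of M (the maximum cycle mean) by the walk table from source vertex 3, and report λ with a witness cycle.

q=0: [-∞, -∞, 0, -∞]
q=1: [-11, 2, 2, -14]
q=2: [11, 4, 4, -10]
q=3: [13, 6, 12, -8]
q=4: [15, 14, 14, -2]
Optimal cycle mean attained by: cycle 1->3->2->1, total 1 + 2 + 9, length 3.
Answer: λ = 4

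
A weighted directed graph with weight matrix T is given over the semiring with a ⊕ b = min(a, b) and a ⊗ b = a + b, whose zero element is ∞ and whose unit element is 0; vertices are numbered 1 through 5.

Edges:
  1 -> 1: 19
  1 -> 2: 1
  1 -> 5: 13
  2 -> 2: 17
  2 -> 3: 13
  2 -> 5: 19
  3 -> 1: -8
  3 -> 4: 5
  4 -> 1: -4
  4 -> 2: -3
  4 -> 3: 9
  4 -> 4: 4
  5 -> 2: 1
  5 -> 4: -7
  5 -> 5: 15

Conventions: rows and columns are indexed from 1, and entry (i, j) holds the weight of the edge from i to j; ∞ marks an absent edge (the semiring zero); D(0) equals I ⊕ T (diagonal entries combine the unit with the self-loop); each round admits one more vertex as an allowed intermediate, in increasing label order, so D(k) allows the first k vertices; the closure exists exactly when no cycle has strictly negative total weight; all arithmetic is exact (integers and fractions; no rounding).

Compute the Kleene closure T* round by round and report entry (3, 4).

D(0):
  [0, 1, ∞, ∞, 13]
  [∞, 0, 13, ∞, 19]
  [-8, ∞, 0, 5, ∞]
  [-4, -3, 9, 0, ∞]
  [∞, 1, ∞, -7, 0]
D(1):
  [0, 1, ∞, ∞, 13]
  [∞, 0, 13, ∞, 19]
  [-8, -7, 0, 5, 5]
  [-4, -3, 9, 0, 9]
  [∞, 1, ∞, -7, 0]
D(2):
  [0, 1, 14, ∞, 13]
  [∞, 0, 13, ∞, 19]
  [-8, -7, 0, 5, 5]
  [-4, -3, 9, 0, 9]
  [∞, 1, 14, -7, 0]
D(3):
  [0, 1, 14, 19, 13]
  [5, 0, 13, 18, 18]
  [-8, -7, 0, 5, 5]
  [-4, -3, 9, 0, 9]
  [6, 1, 14, -7, 0]
D(4):
  [0, 1, 14, 19, 13]
  [5, 0, 13, 18, 18]
  [-8, -7, 0, 5, 5]
  [-4, -3, 9, 0, 9]
  [-11, -10, 2, -7, 0]
D(5):
  [0, 1, 14, 6, 13]
  [5, 0, 13, 11, 18]
  [-8, -7, 0, -2, 5]
  [-4, -3, 9, 0, 9]
  [-11, -10, 2, -7, 0]
Answer: T*[3][4] = -2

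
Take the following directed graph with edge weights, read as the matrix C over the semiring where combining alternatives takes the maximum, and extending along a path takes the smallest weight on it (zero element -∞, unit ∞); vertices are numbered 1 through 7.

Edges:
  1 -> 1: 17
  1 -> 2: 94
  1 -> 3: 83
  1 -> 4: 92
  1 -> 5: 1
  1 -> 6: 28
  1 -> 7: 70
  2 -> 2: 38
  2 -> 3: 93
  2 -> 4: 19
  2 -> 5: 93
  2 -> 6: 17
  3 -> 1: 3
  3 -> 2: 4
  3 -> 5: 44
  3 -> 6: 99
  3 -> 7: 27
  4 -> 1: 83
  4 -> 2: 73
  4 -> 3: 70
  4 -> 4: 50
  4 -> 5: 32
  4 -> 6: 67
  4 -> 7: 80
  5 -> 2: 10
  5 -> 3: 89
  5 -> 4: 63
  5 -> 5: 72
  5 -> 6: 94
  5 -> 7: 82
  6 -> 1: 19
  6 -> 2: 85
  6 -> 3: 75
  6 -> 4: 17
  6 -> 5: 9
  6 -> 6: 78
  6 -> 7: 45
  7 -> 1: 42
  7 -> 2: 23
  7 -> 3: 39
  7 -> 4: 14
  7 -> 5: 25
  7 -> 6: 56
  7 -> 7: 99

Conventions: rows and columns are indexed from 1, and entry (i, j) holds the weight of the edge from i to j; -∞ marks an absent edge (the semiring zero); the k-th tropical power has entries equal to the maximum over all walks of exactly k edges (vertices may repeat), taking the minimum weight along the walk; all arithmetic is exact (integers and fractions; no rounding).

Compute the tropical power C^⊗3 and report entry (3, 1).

C^⊗2:
  [83, 73, 93, 50, 93, 83, 80]
  [19, 38, 89, 63, 72, 93, 82]
  [27, 85, 75, 44, 44, 78, 45]
  [50, 83, 83, 83, 73, 70, 80]
  [63, 85, 75, 63, 72, 89, 82]
  [42, 78, 85, 19, 85, 78, 45]
  [42, 56, 56, 42, 39, 56, 99]
C^⊗3:
  [50, 83, 89, 83, 73, 93, 82]
  [63, 85, 75, 63, 72, 89, 82]
  [44, 78, 85, 44, 85, 78, 45]
  [83, 73, 83, 63, 83, 83, 80]
  [63, 85, 85, 63, 85, 78, 82]
  [42, 78, 85, 63, 78, 85, 82]
  [42, 56, 56, 42, 56, 56, 99]
Key observation: the optimum is the walk 3->5->4->1, with weight 44 min 63 min 83 = 44.
Optimal value attained by: walk 3->5->4->1.
Answer: (C^⊗3)[3][1] = 44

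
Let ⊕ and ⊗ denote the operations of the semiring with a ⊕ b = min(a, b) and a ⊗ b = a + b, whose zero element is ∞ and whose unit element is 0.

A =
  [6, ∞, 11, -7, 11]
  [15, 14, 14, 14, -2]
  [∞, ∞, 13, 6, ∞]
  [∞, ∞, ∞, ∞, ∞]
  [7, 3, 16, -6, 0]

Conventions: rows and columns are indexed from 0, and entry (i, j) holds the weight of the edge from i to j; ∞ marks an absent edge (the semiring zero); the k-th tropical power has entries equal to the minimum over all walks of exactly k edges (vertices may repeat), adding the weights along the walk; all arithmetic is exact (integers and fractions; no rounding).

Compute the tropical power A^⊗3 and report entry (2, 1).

A^⊗2:
  [12, 14, 17, -1, 11]
  [5, 1, 14, -8, -2]
  [∞, ∞, 26, 19, ∞]
  [∞, ∞, ∞, ∞, ∞]
  [7, 3, 16, -6, 0]
A^⊗3:
  [18, 14, 23, 5, 11]
  [5, 1, 14, -8, -2]
  [∞, ∞, 39, 32, ∞]
  [∞, ∞, ∞, ∞, ∞]
  [7, 3, 16, -6, 0]
Key observation: no walk of exactly 3 edges connects these vertices, so the entry is the semiring zero.
Answer: (A^⊗3)[2][1] = ∞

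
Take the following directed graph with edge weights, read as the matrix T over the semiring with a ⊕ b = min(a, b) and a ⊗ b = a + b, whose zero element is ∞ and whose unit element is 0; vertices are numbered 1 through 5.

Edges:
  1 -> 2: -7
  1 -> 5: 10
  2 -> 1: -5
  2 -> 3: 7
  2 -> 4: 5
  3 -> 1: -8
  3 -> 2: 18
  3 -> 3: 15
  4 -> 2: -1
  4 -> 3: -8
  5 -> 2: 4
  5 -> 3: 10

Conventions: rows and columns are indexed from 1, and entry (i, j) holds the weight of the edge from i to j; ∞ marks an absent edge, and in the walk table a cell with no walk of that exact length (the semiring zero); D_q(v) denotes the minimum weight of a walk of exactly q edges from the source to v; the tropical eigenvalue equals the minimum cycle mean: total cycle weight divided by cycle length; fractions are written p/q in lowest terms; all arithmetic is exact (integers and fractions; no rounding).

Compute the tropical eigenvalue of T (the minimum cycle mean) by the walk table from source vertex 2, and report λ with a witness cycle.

q=0: [∞, 0, ∞, ∞, ∞]
q=1: [-5, ∞, 7, 5, ∞]
q=2: [-1, -12, -3, ∞, 5]
q=3: [-17, -8, -5, -7, 9]
q=4: [-13, -24, -15, -3, -7]
q=5: [-29, -20, -17, -19, -3]
Optimal cycle mean attained by: cycle 1->2->1, total (-7) + (-5), length 2.
Answer: λ = -6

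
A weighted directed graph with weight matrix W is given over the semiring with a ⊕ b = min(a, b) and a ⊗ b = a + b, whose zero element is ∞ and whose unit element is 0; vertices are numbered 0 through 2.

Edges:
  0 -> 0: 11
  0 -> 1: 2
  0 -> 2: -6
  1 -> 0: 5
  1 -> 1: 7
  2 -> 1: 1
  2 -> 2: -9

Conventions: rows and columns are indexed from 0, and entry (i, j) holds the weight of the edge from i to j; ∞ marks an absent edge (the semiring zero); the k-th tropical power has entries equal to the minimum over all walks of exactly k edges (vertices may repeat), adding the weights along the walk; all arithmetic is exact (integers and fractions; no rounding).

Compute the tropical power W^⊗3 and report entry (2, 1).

W^⊗2:
  [7, -5, -15]
  [12, 7, -1]
  [6, -8, -18]
W^⊗3:
  [0, -14, -24]
  [12, 0, -10]
  [-3, -17, -27]
Key observation: the optimum is the walk 2->2->2->1, with weight (-9) + (-9) + 1 = -17.
Optimal value attained by: walk 2->2->2->1.
Answer: (W^⊗3)[2][1] = -17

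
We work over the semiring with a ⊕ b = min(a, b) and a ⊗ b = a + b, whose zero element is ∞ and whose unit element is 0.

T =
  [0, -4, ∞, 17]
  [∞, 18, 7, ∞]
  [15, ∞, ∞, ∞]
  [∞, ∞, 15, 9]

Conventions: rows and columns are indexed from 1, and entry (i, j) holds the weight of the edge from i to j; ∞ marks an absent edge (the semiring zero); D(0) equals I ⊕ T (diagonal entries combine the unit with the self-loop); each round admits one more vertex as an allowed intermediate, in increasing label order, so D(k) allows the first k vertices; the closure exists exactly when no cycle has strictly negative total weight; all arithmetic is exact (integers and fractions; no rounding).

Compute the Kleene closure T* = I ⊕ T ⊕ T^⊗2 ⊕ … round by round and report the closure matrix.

D(0):
  [0, -4, ∞, 17]
  [∞, 0, 7, ∞]
  [15, ∞, 0, ∞]
  [∞, ∞, 15, 0]
D(1):
  [0, -4, ∞, 17]
  [∞, 0, 7, ∞]
  [15, 11, 0, 32]
  [∞, ∞, 15, 0]
D(2):
  [0, -4, 3, 17]
  [∞, 0, 7, ∞]
  [15, 11, 0, 32]
  [∞, ∞, 15, 0]
D(3):
  [0, -4, 3, 17]
  [22, 0, 7, 39]
  [15, 11, 0, 32]
  [30, 26, 15, 0]
D(4):
  [0, -4, 3, 17]
  [22, 0, 7, 39]
  [15, 11, 0, 32]
  [30, 26, 15, 0]
Answer: T* = [[0, -4, 3, 17], [22, 0, 7, 39], [15, 11, 0, 32], [30, 26, 15, 0]]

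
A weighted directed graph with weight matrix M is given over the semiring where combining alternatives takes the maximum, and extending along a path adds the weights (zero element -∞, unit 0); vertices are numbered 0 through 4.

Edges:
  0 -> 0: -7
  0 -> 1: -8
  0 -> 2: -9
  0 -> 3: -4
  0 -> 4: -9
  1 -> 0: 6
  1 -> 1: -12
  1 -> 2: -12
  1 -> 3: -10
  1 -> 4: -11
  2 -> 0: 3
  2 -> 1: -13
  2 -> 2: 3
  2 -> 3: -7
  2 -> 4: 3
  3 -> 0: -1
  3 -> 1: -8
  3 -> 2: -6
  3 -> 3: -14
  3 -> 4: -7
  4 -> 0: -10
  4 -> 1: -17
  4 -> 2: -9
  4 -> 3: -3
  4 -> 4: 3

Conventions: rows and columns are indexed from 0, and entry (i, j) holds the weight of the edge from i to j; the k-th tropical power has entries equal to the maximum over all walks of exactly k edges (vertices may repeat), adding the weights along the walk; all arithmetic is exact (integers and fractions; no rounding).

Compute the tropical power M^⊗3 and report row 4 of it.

M^⊗2:
  [-2, -12, -6, -11, -6]
  [-1, -2, -3, 2, -3]
  [6, -5, 6, 0, 6]
  [-2, -9, -3, -5, -3]
  [-4, -11, -6, 0, 6]
M^⊗3:
  [-3, -10, -3, -6, -3]
  [4, -6, 0, -5, 0]
  [9, -2, 9, 3, 9]
  [0, -10, 0, -6, 0]
  [-1, -8, -3, 3, 9]
Answer: row 4 of M^⊗3 = [-1, -8, -3, 3, 9]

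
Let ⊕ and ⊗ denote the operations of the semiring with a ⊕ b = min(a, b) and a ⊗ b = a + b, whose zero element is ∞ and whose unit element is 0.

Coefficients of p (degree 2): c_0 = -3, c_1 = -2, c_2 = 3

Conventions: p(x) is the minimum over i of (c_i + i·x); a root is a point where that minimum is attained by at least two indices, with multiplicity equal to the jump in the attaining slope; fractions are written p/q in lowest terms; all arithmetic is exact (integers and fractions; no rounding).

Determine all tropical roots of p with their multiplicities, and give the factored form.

hull edge (i=0, c=-3) to (i=1, c=-2): slope 1, span 1
hull edge (i=1, c=-2) to (i=2, c=3): slope 5, span 1
Factored form: p(x) = 3 ⊗ (x ⊕ (-5)) ⊗ (x ⊕ (-1))
Answer: roots = -5 (mult 1), -1 (mult 1)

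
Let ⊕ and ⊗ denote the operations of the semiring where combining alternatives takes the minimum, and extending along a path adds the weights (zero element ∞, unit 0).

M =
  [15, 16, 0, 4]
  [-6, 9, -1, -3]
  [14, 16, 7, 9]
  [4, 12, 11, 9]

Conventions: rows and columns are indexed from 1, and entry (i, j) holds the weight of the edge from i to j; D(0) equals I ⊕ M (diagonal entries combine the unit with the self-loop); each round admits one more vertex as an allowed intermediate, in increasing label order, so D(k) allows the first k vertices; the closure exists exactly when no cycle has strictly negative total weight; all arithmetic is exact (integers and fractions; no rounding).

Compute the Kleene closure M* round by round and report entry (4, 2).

D(0):
  [0, 16, 0, 4]
  [-6, 0, -1, -3]
  [14, 16, 0, 9]
  [4, 12, 11, 0]
D(1):
  [0, 16, 0, 4]
  [-6, 0, -6, -3]
  [14, 16, 0, 9]
  [4, 12, 4, 0]
D(2):
  [0, 16, 0, 4]
  [-6, 0, -6, -3]
  [10, 16, 0, 9]
  [4, 12, 4, 0]
D(3):
  [0, 16, 0, 4]
  [-6, 0, -6, -3]
  [10, 16, 0, 9]
  [4, 12, 4, 0]
D(4):
  [0, 16, 0, 4]
  [-6, 0, -6, -3]
  [10, 16, 0, 9]
  [4, 12, 4, 0]
Answer: M*[4][2] = 12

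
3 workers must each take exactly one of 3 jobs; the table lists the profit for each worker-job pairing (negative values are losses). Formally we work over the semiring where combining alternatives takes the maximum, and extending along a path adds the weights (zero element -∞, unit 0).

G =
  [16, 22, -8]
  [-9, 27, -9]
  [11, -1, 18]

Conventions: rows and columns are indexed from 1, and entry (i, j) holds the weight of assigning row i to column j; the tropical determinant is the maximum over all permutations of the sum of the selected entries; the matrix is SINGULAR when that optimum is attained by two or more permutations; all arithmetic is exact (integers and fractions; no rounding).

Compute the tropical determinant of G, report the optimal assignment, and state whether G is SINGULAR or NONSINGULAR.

σ = (1, 2, 3): 16 + 27 + 18 = 61
σ = (1, 3, 2): 16 + (-9) + (-1) = 6
σ = (2, 1, 3): 22 + (-9) + 18 = 31
σ = (2, 3, 1): 22 + (-9) + 11 = 24
σ = (3, 1, 2): (-8) + (-9) + (-1) = -18
σ = (3, 2, 1): (-8) + 27 + 11 = 30
Optimal value attained by: σ = (1, 2, 3).
Answer: det⊕(G) = 61; verdict: NONSINGULAR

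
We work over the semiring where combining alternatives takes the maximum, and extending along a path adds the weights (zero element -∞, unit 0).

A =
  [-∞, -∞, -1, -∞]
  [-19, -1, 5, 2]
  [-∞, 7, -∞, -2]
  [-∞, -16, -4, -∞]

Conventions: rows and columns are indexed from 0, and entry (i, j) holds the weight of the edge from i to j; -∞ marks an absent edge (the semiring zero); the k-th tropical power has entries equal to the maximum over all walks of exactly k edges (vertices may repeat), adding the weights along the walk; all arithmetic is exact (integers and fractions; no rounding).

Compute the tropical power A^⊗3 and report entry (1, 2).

A^⊗2:
  [-∞, 6, -∞, -3]
  [-20, 12, 4, 3]
  [-12, 6, 12, 9]
  [-35, 3, -11, -6]
A^⊗3:
  [-13, 5, 11, 8]
  [-7, 11, 17, 14]
  [-13, 19, 11, 10]
  [-16, 2, 8, 5]
Key observation: the optimum is the walk 1->2->1->2, with weight 5 + 7 + 5 = 17.
Optimal value attained by: walk 1->2->1->2.
Answer: (A^⊗3)[1][2] = 17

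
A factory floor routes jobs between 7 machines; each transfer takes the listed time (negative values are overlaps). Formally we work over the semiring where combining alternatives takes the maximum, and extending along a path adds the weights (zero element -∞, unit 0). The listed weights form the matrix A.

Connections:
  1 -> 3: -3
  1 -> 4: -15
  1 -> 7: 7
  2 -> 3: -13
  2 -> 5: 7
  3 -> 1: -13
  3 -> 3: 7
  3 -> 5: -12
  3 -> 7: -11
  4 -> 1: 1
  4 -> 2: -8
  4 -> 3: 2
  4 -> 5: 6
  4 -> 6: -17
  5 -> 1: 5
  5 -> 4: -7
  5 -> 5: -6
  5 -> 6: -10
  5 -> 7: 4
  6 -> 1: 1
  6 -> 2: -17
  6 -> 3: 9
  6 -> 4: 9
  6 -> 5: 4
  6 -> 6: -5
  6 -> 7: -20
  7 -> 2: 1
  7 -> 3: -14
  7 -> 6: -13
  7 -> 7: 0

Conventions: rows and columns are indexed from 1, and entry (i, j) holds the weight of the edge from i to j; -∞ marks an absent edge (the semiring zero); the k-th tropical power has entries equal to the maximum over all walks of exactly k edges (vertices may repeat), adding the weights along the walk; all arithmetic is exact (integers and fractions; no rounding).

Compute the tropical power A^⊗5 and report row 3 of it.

A^⊗2:
  [-14, 8, 4, -∞, -9, -6, 7]
  [12, -∞, -6, 0, 1, -3, 11]
  [-6, -10, 14, -19, -5, -22, -4]
  [11, -34, 9, -1, 0, -4, 10]
  [-1, 5, 2, -1, -1, -9, 12]
  [10, 1, 16, 4, 15, -6, 8]
  [-12, 1, -4, -4, 8, -13, 0]
A^⊗3:
  [-4, 8, 11, 3, 15, -6, 7]
  [6, 12, 9, 6, 6, -2, 19]
  [1, -3, 21, -12, 2, -15, 3]
  [5, 11, 16, 5, 5, -3, 18]
  [4, 13, 9, 0, 12, -1, 12]
  [20, 9, 23, 8, 10, 5, 19]
  [13, 1, 3, 1, 8, -2, 12]
A^⊗4:
  [20, 8, 18, 8, 15, 5, 19]
  [11, 20, 16, 7, 19, 6, 19]
  [8, 4, 28, -5, 9, -8, 10]
  [10, 19, 23, 6, 18, 5, 18]
  [17, 13, 16, 8, 20, 2, 16]
  [15, 20, 30, 14, 16, 6, 27]
  [13, 13, 10, 7, 8, -1, 20]
A^⊗5:
  [20, 20, 25, 14, 15, 6, 27]
  [24, 20, 23, 15, 27, 9, 23]
  [15, 11, 35, 2, 16, -1, 17]
  [23, 19, 30, 14, 26, 8, 22]
  [25, 17, 23, 13, 20, 10, 24]
  [21, 28, 37, 15, 27, 14, 27]
  [13, 21, 17, 8, 20, 7, 20]
Answer: row 3 of A^⊗5 = [15, 11, 35, 2, 16, -1, 17]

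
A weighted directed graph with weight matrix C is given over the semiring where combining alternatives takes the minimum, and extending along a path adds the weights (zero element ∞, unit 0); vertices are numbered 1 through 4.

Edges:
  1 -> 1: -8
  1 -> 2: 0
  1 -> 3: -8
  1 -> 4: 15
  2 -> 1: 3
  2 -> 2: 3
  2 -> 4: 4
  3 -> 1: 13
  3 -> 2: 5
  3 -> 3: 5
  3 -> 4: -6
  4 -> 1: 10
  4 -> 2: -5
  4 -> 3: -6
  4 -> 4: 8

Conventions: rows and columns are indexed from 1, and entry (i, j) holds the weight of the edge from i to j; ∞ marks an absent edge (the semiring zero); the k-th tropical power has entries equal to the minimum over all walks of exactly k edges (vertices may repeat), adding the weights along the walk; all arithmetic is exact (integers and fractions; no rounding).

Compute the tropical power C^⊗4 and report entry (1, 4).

C^⊗2:
  [-16, -8, -16, -14]
  [-5, -1, -5, 7]
  [4, -11, -12, -1]
  [-2, -2, -1, -12]
C^⊗3:
  [-24, -19, -24, -22]
  [-13, -5, -13, -11]
  [-8, -8, -7, -18]
  [-10, -17, -18, -7]
C^⊗4:
  [-32, -27, -32, -30]
  [-21, -16, -21, -19]
  [-16, -23, -24, -13]
  [-18, -14, -18, -24]
Key observation: the optimum is the walk 1->1->1->3->4, with weight (-8) + (-8) + (-8) + (-6) = -30.
Optimal value attained by: walk 1->1->1->3->4.
Answer: (C^⊗4)[1][4] = -30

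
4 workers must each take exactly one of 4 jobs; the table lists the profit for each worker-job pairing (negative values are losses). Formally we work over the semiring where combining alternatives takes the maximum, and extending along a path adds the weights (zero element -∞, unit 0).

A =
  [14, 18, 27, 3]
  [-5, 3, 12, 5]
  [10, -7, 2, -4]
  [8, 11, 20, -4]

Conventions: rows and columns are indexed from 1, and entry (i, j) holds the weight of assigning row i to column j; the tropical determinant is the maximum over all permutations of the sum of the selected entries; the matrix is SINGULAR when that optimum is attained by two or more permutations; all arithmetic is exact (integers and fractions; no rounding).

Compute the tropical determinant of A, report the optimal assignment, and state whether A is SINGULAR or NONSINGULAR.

σ = (1, 2, 3, 4): 14 + 3 + 2 + (-4) = 15
σ = (1, 2, 4, 3): 14 + 3 + (-4) + 20 = 33
σ = (1, 3, 2, 4): 14 + 12 + (-7) + (-4) = 15
σ = (1, 3, 4, 2): 14 + 12 + (-4) + 11 = 33
σ = (1, 4, 2, 3): 14 + 5 + (-7) + 20 = 32
σ = (1, 4, 3, 2): 14 + 5 + 2 + 11 = 32
σ = (2, 1, 3, 4): 18 + (-5) + 2 + (-4) = 11
σ = (2, 1, 4, 3): 18 + (-5) + (-4) + 20 = 29
σ = (2, 3, 1, 4): 18 + 12 + 10 + (-4) = 36
σ = (2, 3, 4, 1): 18 + 12 + (-4) + 8 = 34
σ = (2, 4, 1, 3): 18 + 5 + 10 + 20 = 53
σ = (2, 4, 3, 1): 18 + 5 + 2 + 8 = 33
σ = (3, 1, 2, 4): 27 + (-5) + (-7) + (-4) = 11
σ = (3, 1, 4, 2): 27 + (-5) + (-4) + 11 = 29
σ = (3, 2, 1, 4): 27 + 3 + 10 + (-4) = 36
σ = (3, 2, 4, 1): 27 + 3 + (-4) + 8 = 34
σ = (3, 4, 1, 2): 27 + 5 + 10 + 11 = 53
σ = (3, 4, 2, 1): 27 + 5 + (-7) + 8 = 33
σ = (4, 1, 2, 3): 3 + (-5) + (-7) + 20 = 11
σ = (4, 1, 3, 2): 3 + (-5) + 2 + 11 = 11
σ = (4, 2, 1, 3): 3 + 3 + 10 + 20 = 36
σ = (4, 2, 3, 1): 3 + 3 + 2 + 8 = 16
σ = (4, 3, 1, 2): 3 + 12 + 10 + 11 = 36
σ = (4, 3, 2, 1): 3 + 12 + (-7) + 8 = 16
Optimal value attained by: σ = (2, 4, 1, 3).
Answer: det⊕(A) = 53; verdict: SINGULAR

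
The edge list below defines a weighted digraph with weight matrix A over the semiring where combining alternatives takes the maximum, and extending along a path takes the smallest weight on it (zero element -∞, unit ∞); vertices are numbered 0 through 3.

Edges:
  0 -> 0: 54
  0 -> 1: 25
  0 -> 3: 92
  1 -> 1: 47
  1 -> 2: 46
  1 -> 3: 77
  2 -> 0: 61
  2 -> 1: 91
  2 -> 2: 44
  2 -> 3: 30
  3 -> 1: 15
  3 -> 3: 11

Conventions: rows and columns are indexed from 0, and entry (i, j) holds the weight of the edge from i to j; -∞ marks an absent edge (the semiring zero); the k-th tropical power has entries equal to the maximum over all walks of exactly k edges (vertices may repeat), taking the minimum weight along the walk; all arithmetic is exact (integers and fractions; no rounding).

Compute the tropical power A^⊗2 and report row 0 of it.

A^⊗2:
  [54, 25, 25, 54]
  [46, 47, 46, 47]
  [54, 47, 46, 77]
  [-∞, 15, 15, 15]
Answer: row 0 of A^⊗2 = [54, 25, 25, 54]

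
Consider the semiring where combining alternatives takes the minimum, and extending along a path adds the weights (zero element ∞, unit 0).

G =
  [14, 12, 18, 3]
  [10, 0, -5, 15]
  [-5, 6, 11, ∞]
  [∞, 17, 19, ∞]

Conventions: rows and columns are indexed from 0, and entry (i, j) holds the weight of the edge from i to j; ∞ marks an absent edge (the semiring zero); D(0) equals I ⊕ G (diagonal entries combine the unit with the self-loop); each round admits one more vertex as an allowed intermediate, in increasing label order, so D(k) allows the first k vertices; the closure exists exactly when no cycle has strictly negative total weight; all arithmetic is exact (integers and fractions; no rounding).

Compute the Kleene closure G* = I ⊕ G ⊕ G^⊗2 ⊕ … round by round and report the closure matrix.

D(0):
  [0, 12, 18, 3]
  [10, 0, -5, 15]
  [-5, 6, 0, ∞]
  [∞, 17, 19, 0]
D(1):
  [0, 12, 18, 3]
  [10, 0, -5, 13]
  [-5, 6, 0, -2]
  [∞, 17, 19, 0]
D(2):
  [0, 12, 7, 3]
  [10, 0, -5, 13]
  [-5, 6, 0, -2]
  [27, 17, 12, 0]
D(3):
  [0, 12, 7, 3]
  [-10, 0, -5, -7]
  [-5, 6, 0, -2]
  [7, 17, 12, 0]
D(4):
  [0, 12, 7, 3]
  [-10, 0, -5, -7]
  [-5, 6, 0, -2]
  [7, 17, 12, 0]
Answer: G* = [[0, 12, 7, 3], [-10, 0, -5, -7], [-5, 6, 0, -2], [7, 17, 12, 0]]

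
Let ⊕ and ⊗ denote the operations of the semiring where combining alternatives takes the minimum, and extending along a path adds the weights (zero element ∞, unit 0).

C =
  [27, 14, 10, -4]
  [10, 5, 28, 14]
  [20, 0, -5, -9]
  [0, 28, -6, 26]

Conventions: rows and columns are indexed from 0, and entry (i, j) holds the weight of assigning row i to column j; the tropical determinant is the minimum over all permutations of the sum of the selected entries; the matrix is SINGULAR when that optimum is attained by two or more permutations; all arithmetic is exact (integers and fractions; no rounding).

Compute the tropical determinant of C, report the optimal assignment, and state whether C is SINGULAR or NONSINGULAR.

σ = (0, 1, 2, 3): 27 + 5 + (-5) + 26 = 53
σ = (0, 1, 3, 2): 27 + 5 + (-9) + (-6) = 17
σ = (0, 2, 1, 3): 27 + 28 + 0 + 26 = 81
σ = (0, 2, 3, 1): 27 + 28 + (-9) + 28 = 74
σ = (0, 3, 1, 2): 27 + 14 + 0 + (-6) = 35
σ = (0, 3, 2, 1): 27 + 14 + (-5) + 28 = 64
σ = (1, 0, 2, 3): 14 + 10 + (-5) + 26 = 45
σ = (1, 0, 3, 2): 14 + 10 + (-9) + (-6) = 9
σ = (1, 2, 0, 3): 14 + 28 + 20 + 26 = 88
σ = (1, 2, 3, 0): 14 + 28 + (-9) + 0 = 33
σ = (1, 3, 0, 2): 14 + 14 + 20 + (-6) = 42
σ = (1, 3, 2, 0): 14 + 14 + (-5) + 0 = 23
σ = (2, 0, 1, 3): 10 + 10 + 0 + 26 = 46
σ = (2, 0, 3, 1): 10 + 10 + (-9) + 28 = 39
σ = (2, 1, 0, 3): 10 + 5 + 20 + 26 = 61
σ = (2, 1, 3, 0): 10 + 5 + (-9) + 0 = 6
σ = (2, 3, 0, 1): 10 + 14 + 20 + 28 = 72
σ = (2, 3, 1, 0): 10 + 14 + 0 + 0 = 24
σ = (3, 0, 1, 2): (-4) + 10 + 0 + (-6) = 0
σ = (3, 0, 2, 1): (-4) + 10 + (-5) + 28 = 29
σ = (3, 1, 0, 2): (-4) + 5 + 20 + (-6) = 15
σ = (3, 1, 2, 0): (-4) + 5 + (-5) + 0 = -4
σ = (3, 2, 0, 1): (-4) + 28 + 20 + 28 = 72
σ = (3, 2, 1, 0): (-4) + 28 + 0 + 0 = 24
Optimal value attained by: σ = (3, 1, 2, 0).
Answer: det⊕(C) = -4; verdict: NONSINGULAR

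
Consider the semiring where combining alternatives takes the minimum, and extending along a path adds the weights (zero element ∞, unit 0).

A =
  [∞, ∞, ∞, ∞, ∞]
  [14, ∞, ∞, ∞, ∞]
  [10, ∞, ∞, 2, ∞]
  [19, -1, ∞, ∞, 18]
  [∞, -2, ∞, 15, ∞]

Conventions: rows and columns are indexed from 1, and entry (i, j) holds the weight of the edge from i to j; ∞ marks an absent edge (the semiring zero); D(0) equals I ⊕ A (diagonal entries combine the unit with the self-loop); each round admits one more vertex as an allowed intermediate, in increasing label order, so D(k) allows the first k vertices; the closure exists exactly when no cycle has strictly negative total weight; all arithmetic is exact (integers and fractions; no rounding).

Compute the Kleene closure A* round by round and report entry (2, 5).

D(0):
  [0, ∞, ∞, ∞, ∞]
  [14, 0, ∞, ∞, ∞]
  [10, ∞, 0, 2, ∞]
  [19, -1, ∞, 0, 18]
  [∞, -2, ∞, 15, 0]
D(1):
  [0, ∞, ∞, ∞, ∞]
  [14, 0, ∞, ∞, ∞]
  [10, ∞, 0, 2, ∞]
  [19, -1, ∞, 0, 18]
  [∞, -2, ∞, 15, 0]
D(2):
  [0, ∞, ∞, ∞, ∞]
  [14, 0, ∞, ∞, ∞]
  [10, ∞, 0, 2, ∞]
  [13, -1, ∞, 0, 18]
  [12, -2, ∞, 15, 0]
D(3):
  [0, ∞, ∞, ∞, ∞]
  [14, 0, ∞, ∞, ∞]
  [10, ∞, 0, 2, ∞]
  [13, -1, ∞, 0, 18]
  [12, -2, ∞, 15, 0]
D(4):
  [0, ∞, ∞, ∞, ∞]
  [14, 0, ∞, ∞, ∞]
  [10, 1, 0, 2, 20]
  [13, -1, ∞, 0, 18]
  [12, -2, ∞, 15, 0]
D(5):
  [0, ∞, ∞, ∞, ∞]
  [14, 0, ∞, ∞, ∞]
  [10, 1, 0, 2, 20]
  [13, -1, ∞, 0, 18]
  [12, -2, ∞, 15, 0]
Answer: A*[2][5] = ∞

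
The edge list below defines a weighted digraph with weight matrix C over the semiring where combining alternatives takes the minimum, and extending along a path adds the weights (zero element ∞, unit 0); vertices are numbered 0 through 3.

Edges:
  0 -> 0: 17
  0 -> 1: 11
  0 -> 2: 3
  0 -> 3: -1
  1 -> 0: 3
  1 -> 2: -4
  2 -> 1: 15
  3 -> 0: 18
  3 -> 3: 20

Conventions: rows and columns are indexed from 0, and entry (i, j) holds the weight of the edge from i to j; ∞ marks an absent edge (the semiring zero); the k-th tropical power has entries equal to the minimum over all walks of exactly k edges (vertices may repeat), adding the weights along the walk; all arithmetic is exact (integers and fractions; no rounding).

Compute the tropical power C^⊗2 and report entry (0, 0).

C^⊗2:
  [14, 18, 7, 16]
  [20, 11, 6, 2]
  [18, ∞, 11, ∞]
  [35, 29, 21, 17]
Key observation: the optimum is the walk 0->1->0, with weight 11 + 3 = 14.
Optimal value attained by: walk 0->1->0.
Answer: (C^⊗2)[0][0] = 14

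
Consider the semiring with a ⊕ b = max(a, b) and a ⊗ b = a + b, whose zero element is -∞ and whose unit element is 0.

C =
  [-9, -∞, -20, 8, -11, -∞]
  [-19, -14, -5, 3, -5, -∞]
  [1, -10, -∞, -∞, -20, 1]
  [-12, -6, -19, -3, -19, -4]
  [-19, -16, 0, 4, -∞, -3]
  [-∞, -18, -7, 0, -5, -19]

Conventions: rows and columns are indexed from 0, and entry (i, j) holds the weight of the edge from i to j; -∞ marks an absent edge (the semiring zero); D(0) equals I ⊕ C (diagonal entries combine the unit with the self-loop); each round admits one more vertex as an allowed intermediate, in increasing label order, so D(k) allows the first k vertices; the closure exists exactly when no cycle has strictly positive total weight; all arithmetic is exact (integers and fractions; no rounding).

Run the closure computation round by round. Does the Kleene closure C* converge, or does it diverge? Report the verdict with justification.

D(0):
  [0, -∞, -20, 8, -11, -∞]
  [-19, 0, -5, 3, -5, -∞]
  [1, -10, 0, -∞, -20, 1]
  [-12, -6, -19, 0, -19, -4]
  [-19, -16, 0, 4, 0, -3]
  [-∞, -18, -7, 0, -5, 0]
D(1):
  [0, -∞, -20, 8, -11, -∞]
  [-19, 0, -5, 3, -5, -∞]
  [1, -10, 0, 9, -10, 1]
  [-12, -6, -19, 0, -19, -4]
  [-19, -16, 0, 4, 0, -3]
  [-∞, -18, -7, 0, -5, 0]
D(2):
  [0, -∞, -20, 8, -11, -∞]
  [-19, 0, -5, 3, -5, -∞]
  [1, -10, 0, 9, -10, 1]
  [-12, -6, -11, 0, -11, -4]
  [-19, -16, 0, 4, 0, -3]
  [-37, -18, -7, 0, -5, 0]
D(3):
  [0, -30, -20, 8, -11, -19]
  [-4, 0, -5, 4, -5, -4]
  [1, -10, 0, 9, -10, 1]
  [-10, -6, -11, 0, -11, -4]
  [1, -10, 0, 9, 0, 1]
  [-6, -17, -7, 2, -5, 0]
D(4):
  [0, 2, -3, 8, -3, 4]
  [-4, 0, -5, 4, -5, 0]
  [1, 3, 0, 9, -2, 5]
  [-10, -6, -11, 0, -11, -4]
  [1, 3, 0, 9, 0, 5]
  [-6, -4, -7, 2, -5, 0]
D(5):
  [0, 2, -3, 8, -3, 4]
  [-4, 0, -5, 4, -5, 0]
  [1, 3, 0, 9, -2, 5]
  [-10, -6, -11, 0, -11, -4]
  [1, 3, 0, 9, 0, 5]
  [-4, -2, -5, 4, -5, 0]
D(6):
  [0, 2, -1, 8, -1, 4]
  [-4, 0, -5, 4, -5, 0]
  [1, 3, 0, 9, 0, 5]
  [-8, -6, -9, 0, -9, -4]
  [1, 3, 0, 9, 0, 5]
  [-4, -2, -5, 4, -5, 0]
Key observation: every diagonal entry stays at the unit through all rounds, so no improving cycle exists.
Answer: CONVERGES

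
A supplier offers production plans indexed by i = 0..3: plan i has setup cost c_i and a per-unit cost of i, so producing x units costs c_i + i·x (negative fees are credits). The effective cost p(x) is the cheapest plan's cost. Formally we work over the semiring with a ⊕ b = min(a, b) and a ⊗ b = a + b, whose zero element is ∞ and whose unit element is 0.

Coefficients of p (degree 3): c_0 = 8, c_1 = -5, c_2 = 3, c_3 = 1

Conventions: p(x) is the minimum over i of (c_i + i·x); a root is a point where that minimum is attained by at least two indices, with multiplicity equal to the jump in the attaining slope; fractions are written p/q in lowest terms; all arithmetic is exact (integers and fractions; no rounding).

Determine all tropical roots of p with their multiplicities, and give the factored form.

hull edge (i=0, c=8) to (i=1, c=-5): slope -13, span 1
hull edge (i=1, c=-5) to (i=3, c=1): slope 3, span 2
Factored form: p(x) = 1 ⊗ (x ⊕ (-3)) ⊗ (x ⊕ (-3)) ⊗ (x ⊕ 13)
Answer: roots = -3 (mult 2), 13 (mult 1)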